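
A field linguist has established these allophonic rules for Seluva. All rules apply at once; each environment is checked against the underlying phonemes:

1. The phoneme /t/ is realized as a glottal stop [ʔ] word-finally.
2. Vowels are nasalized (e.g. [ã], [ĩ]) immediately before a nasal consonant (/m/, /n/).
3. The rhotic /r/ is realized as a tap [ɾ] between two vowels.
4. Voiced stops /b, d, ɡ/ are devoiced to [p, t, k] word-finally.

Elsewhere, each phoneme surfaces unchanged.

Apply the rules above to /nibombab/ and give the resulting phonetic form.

/n/ (word-initial): no rule targets it → [n].
/i/ (between /n/ and /b/) is in the target of rule 2 but the environment (before a nasal consonant) is not met → [i].
/b/ (between /i/ and /o/) is in the target of rule 4 but the environment (word-finally) is not met → [b].
/o/ — between /b/ and /m/, before a nasal consonant — surfaces as [õ] (rule 2).
/m/ stays [m].
/b/ (between /m/ and /a/): rule 4 targets it, but not word-finally → unchanged [b].
/a/ — between /b/ and /b/; rule 2 does not apply here → [a].
/b/ meets the environment for rule 4 (word-finally) → [p].

[nibõmbap]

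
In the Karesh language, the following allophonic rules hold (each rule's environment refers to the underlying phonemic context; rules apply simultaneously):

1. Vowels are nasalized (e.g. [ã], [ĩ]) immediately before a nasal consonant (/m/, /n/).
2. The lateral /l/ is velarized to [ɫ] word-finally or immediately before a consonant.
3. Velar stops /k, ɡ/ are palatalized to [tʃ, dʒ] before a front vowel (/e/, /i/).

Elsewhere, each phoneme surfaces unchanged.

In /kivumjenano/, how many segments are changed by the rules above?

Segments that undergo a rule: /k/ → [tʃ] (rule 3); /u/ → [ũ] (rule 1); /e/ → [ẽ] (rule 1); /a/ → [ã] (rule 1).
All other segments surface unchanged.

4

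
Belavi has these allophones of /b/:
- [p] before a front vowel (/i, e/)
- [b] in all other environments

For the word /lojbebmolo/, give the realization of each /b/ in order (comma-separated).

[p], [b]

Occurrence 1 (position 4): before a front vowel (/i, e/) → [p].
Occurrence 2 (position 6): no conditioning environment matches → elsewhere allophone [b].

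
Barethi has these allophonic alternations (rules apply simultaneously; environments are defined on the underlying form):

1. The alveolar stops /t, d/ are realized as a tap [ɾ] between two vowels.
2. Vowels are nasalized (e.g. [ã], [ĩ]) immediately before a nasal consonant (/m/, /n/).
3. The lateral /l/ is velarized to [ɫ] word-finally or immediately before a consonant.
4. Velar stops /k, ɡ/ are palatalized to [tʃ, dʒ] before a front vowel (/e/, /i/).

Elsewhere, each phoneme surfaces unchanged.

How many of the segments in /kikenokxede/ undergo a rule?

4

Segments that undergo a rule: /k/ → [tʃ] (rule 4); /k/ → [tʃ] (rule 4); /e/ → [ẽ] (rule 2); /d/ → [ɾ] (rule 1).
All other segments surface unchanged.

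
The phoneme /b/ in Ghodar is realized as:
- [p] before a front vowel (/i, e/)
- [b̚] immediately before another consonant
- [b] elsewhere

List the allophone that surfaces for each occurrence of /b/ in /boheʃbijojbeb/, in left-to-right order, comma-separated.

Occurrence 1 (position 1): no conditioning environment matches → elsewhere allophone [b].
Occurrence 2 (position 6): before a front vowel (/i, e/) → [p].
Occurrence 3 (position 11): before a front vowel (/i, e/) → [p].
Occurrence 4 (position 13): no conditioning environment matches → elsewhere allophone [b].

[b], [p], [p], [b]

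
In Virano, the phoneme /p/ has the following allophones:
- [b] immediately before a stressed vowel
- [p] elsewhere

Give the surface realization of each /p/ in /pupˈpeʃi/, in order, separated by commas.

Occurrence 1 (position 1): no conditioning environment matches → elsewhere allophone [p].
Occurrence 2 (position 3): no conditioning environment matches → elsewhere allophone [p].
Occurrence 3 (position 4): immediately before a stressed vowel → [b].

[p], [p], [b]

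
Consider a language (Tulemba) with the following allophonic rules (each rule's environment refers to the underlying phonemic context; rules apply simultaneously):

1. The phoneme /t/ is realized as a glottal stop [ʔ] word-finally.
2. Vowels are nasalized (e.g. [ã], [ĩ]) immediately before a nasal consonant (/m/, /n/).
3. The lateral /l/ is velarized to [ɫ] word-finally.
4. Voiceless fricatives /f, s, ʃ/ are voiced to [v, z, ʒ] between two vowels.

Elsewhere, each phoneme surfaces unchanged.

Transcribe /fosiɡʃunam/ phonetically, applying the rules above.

/f/ (word-initial) is in the target of rule 4 but the environment (between two vowels) is not met → [f].
/o/ (between /f/ and /s/): rule 2 targets it, but not before a nasal consonant → unchanged [o].
/s/ meets the environment for rule 4 (between two vowels) → [z].
/i/ (between /s/ and /ɡ/) fails the environment for rule 2, so it stays [i].
/ɡ/ (between /i/ and /ʃ/): no rule targets it → [ɡ].
/ʃ/ (between /ɡ/ and /u/): rule 4 targets it, but not between two vowels → unchanged [ʃ].
/u/ (between /ʃ/ and /n/) occurs before a nasal consonant → [ũ] by rule 2.
/n/ (between /u/ and /a/): no rule targets it → [n].
/a/ — between /n/ and /m/, before a nasal consonant — surfaces as [ã] (rule 2).
/m/ (word-final): no rule targets it → [m].

[foziɡʃũnãm]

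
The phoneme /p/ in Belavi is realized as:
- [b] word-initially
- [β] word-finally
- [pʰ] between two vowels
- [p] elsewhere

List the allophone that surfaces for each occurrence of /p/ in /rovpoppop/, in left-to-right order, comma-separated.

[p], [p], [p], [β]

Occurrence 1 (position 4): no conditioning environment matches → elsewhere allophone [p].
Occurrence 2 (position 6): no conditioning environment matches → elsewhere allophone [p].
Occurrence 3 (position 7): no conditioning environment matches → elsewhere allophone [p].
Occurrence 4 (position 9): word-finally → [β].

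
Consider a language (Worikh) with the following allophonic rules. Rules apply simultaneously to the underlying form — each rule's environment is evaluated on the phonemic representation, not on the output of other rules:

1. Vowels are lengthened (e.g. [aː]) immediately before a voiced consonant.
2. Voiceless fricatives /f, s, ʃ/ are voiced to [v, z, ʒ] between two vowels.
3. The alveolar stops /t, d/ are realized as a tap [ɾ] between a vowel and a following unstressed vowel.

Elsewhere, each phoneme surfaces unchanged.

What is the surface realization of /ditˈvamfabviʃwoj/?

/d/ (word-initial) is in the target of rule 3 but the environment (between a vowel and a following unstressed vowel) is not met → [d].
/i/ (between /d/ and /t/) is in the target of rule 1 but the environment (before a voiced consonant) is not met → [i].
/t/ (between /i/ and /v/) fails the environment for rule 3, so it stays [t].
/v/ (between /t/ and /a/): no rule targets it → [v].
Rule 1 applies to /a/ (between /v/ and /m/: before a voiced consonant) → [aː].
/m/ — not in any rule's target class → [m].
/f/ (between /m/ and /a/) is in the target of rule 2 but the environment (between two vowels) is not met → [f].
/a/ (between /f/ and /b/): before a voiced consonant, so rule 1 applies → [aː].
/b/ (between /a/ and /v/) is unaffected → [b].
/v/ — not in any rule's target class → [v].
/i/ (between /v/ and /ʃ/): rule 1 targets it, but not before a voiced consonant → unchanged [i].
/ʃ/ — between /i/ and /w/; rule 2 does not apply here → [ʃ].
/w/ — not in any rule's target class → [w].
/o/ meets the environment for rule 1 (before a voiced consonant) → [oː].
/j/ (word-final): no rule targets it → [j].

[ditˈvaːmfaːbviʃwoːj]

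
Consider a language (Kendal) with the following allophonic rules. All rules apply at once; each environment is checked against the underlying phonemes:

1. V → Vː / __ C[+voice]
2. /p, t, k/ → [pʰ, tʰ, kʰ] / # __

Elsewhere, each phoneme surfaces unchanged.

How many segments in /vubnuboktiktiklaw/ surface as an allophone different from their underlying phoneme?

Segments that undergo a rule: /u/ → [uː] (rule 1); /u/ → [uː] (rule 1); /a/ → [aː] (rule 1).
All other segments surface unchanged.

3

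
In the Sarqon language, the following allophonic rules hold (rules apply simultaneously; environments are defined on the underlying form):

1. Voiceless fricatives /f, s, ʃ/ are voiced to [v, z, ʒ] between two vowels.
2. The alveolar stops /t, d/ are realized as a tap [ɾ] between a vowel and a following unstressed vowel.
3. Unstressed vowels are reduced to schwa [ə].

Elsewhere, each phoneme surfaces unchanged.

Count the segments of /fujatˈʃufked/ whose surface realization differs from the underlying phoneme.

3

Segments that undergo a rule: /u/ → [ə] (rule 3); /a/ → [ə] (rule 3); /e/ → [ə] (rule 3).
All other segments surface unchanged.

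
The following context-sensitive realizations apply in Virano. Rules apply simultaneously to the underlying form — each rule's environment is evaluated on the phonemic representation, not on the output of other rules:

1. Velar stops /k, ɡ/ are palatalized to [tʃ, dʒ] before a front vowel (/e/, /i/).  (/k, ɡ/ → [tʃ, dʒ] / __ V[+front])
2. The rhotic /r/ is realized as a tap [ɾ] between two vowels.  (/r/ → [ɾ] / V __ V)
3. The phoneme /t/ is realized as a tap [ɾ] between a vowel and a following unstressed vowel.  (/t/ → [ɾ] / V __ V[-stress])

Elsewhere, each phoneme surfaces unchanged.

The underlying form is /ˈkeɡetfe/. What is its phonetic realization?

/k/ meets the environment for rule 1 (before a front vowel) → [tʃ].
/e/ (between /k/ and /ɡ/) is unaffected → [e].
Rule 1 applies to /ɡ/ (between /e/ and /e/: before a front vowel) → [dʒ].
/e/ stays [e].
/t/ (between /e/ and /f/) fails the environment for rule 3, so it stays [t].
/f/ (between /t/ and /e/): no rule targets it → [f].
/e/ (word-final) is unaffected → [e].

[ˈtʃedʒetfe]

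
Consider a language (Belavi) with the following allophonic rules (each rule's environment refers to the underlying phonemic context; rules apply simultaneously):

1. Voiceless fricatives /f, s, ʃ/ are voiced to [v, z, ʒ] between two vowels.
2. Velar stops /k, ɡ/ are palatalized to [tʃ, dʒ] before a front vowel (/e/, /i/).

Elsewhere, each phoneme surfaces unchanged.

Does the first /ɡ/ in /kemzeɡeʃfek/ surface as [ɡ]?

No

/ɡ/ meets the environment for rule 2 (before a front vowel) → [dʒ].
The actual realization is [dʒ], not [ɡ].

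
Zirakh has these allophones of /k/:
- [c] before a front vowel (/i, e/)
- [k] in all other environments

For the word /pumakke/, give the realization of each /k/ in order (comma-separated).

[k], [c]

Occurrence 1 (position 5): no conditioning environment matches → elsewhere allophone [k].
Occurrence 2 (position 6): before a front vowel → [c].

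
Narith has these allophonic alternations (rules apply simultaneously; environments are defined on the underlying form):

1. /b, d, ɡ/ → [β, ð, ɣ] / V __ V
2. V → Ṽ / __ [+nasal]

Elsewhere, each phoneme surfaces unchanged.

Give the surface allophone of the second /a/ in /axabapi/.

[a]

/a/ — between /x/ and /b/; rule 2 does not apply here → [a].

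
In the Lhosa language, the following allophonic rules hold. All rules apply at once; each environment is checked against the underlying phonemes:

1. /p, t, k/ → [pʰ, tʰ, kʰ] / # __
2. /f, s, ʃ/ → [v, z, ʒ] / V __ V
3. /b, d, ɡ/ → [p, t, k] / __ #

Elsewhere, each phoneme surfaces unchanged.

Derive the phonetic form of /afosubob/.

/a/ (word-initial): no rule targets it → [a].
/f/ (between /a/ and /o/) occurs between two vowels → [v] by rule 2.
/o/ (between /f/ and /s/): no rule targets it → [o].
/s/ (between /o/ and /u/) occurs between two vowels → [z] by rule 2.
/u/ — not in any rule's target class → [u].
/b/ (between /u/ and /o/): rule 3 targets it, but not word-finally → unchanged [b].
/o/ stays [o].
/b/ meets the environment for rule 3 (word-finally) → [p].

[avozubop]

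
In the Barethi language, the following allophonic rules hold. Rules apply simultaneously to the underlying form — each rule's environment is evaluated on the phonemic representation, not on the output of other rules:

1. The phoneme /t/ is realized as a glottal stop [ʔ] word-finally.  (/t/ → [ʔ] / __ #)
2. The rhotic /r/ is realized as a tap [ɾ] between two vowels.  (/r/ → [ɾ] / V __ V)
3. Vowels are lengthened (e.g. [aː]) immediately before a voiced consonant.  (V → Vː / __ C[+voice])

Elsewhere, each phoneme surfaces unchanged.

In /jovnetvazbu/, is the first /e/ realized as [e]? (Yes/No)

Yes

/e/ — between /n/ and /t/; rule 3 does not apply here → [e].
The actual realization is [e], which matches [e].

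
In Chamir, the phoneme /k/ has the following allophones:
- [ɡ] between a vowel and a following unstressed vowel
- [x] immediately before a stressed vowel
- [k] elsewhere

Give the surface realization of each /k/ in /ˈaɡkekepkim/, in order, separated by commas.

Occurrence 1 (position 3): no conditioning environment matches → elsewhere allophone [k].
Occurrence 2 (position 5): between a vowel and a following unstressed vowel → [ɡ].
Occurrence 3 (position 8): no conditioning environment matches → elsewhere allophone [k].

[k], [ɡ], [k]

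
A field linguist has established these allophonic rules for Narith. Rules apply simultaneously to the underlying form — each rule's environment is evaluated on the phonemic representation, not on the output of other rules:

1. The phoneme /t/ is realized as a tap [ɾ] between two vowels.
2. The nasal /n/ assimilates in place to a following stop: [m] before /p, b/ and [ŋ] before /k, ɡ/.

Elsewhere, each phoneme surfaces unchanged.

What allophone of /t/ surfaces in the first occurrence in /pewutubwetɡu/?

[ɾ]

/t/ (between /u/ and /u/): between two vowels, so rule 1 applies → [ɾ].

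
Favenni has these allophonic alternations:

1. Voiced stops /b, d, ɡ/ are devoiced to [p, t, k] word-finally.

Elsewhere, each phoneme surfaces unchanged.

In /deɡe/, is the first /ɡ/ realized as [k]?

No

/ɡ/ (between /e/ and /e/) fails the environment for rule 1, so it stays [ɡ].
The actual realization is [ɡ], not [k].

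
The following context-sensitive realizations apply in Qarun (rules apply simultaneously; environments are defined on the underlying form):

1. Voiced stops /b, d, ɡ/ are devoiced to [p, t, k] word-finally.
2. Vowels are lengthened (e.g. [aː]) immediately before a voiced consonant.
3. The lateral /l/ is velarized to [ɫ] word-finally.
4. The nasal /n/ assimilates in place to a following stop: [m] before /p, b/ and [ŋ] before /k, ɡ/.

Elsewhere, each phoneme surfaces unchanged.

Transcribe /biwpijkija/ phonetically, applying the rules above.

[biːwpiːjkiːja]

/b/ (word-initial) is in the target of rule 1 but the environment (word-finally) is not met → [b].
/i/ meets the environment for rule 2 (before a voiced consonant) → [iː].
/i/ (between /p/ and /j/): before a voiced consonant, so rule 2 applies → [iː].
/i/ meets the environment for rule 2 (before a voiced consonant) → [iː].
/a/ (word-final) is in the target of rule 2 but the environment (before a voiced consonant) is not met → [a].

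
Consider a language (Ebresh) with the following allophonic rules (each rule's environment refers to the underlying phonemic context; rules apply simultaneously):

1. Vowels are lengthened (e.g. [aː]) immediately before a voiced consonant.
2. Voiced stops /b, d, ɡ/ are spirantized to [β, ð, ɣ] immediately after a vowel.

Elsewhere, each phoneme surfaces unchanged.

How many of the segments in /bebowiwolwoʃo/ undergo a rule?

5

Segments that undergo a rule: /e/ → [eː] (rule 1); /b/ → [β] (rule 2); /o/ → [oː] (rule 1); /i/ → [iː] (rule 1); /o/ → [oː] (rule 1).
All other segments surface unchanged.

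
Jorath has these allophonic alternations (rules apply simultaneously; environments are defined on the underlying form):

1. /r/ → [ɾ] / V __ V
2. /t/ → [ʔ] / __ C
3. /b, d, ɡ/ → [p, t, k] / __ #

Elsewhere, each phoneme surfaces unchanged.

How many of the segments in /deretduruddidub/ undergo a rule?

Segments that undergo a rule: /r/ → [ɾ] (rule 1); /t/ → [ʔ] (rule 2); /r/ → [ɾ] (rule 1); /b/ → [p] (rule 3).
All other segments surface unchanged.

4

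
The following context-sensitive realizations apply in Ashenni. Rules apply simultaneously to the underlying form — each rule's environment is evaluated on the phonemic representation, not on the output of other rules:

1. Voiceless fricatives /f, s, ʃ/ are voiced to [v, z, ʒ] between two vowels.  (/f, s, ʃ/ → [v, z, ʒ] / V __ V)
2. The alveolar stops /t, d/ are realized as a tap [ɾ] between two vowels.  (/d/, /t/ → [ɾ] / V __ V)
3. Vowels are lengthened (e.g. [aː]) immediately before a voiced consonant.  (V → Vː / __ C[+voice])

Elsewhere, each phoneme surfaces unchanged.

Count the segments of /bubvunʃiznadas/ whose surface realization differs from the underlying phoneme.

Segments that undergo a rule: /u/ → [uː] (rule 3); /u/ → [uː] (rule 3); /i/ → [iː] (rule 3); /a/ → [aː] (rule 3); /d/ → [ɾ] (rule 2).
All other segments surface unchanged.

5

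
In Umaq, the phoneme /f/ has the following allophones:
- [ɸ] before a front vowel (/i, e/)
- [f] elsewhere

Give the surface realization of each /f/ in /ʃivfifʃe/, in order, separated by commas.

[ɸ], [f]

Occurrence 1 (position 4): before a front vowel (/i, e/) → [ɸ].
Occurrence 2 (position 6): no conditioning environment matches → elsewhere allophone [f].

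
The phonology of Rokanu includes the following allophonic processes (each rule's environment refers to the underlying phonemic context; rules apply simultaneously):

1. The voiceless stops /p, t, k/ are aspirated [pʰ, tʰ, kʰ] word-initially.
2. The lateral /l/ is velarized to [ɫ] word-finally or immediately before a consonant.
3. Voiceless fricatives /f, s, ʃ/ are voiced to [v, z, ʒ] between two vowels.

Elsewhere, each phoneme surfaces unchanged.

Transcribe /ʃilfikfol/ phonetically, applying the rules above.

[ʃiɫfikfoɫ]

/ʃ/ (word-initial) fails the environment for rule 3, so it stays [ʃ].
/i/ (between /ʃ/ and /l/) is unaffected → [i].
/l/ meets the environment for rule 2 (word-finally or immediately before a consonant) → [ɫ].
/f/ — between /l/ and /i/; rule 3 does not apply here → [f].
/i/ stays [i].
/k/ — between /i/ and /f/; rule 1 does not apply here → [k].
/f/ (between /k/ and /o/) is in the target of rule 3 but the environment (between two vowels) is not met → [f].
/o/ stays [o].
/l/ (word-final): word-finally or immediately before a consonant, so rule 2 applies → [ɫ].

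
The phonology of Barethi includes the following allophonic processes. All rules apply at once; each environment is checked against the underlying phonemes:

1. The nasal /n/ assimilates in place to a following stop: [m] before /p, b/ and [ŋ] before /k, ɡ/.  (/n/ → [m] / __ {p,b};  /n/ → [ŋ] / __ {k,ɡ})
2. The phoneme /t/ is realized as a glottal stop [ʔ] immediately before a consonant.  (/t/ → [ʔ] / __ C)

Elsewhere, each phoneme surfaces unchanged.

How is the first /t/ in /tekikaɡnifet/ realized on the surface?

[t]

/t/ (word-initial) fails the environment for rule 2, so it stays [t].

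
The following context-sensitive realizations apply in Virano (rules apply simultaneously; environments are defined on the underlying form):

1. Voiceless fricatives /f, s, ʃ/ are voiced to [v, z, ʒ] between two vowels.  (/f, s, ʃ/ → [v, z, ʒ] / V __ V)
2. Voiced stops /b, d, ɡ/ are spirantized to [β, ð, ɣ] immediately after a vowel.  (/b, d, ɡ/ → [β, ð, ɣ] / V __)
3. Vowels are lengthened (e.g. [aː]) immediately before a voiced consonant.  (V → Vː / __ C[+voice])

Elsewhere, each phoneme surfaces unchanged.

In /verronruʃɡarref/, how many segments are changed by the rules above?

Segments that undergo a rule: /e/ → [eː] (rule 3); /o/ → [oː] (rule 3); /a/ → [aː] (rule 3).
All other segments surface unchanged.

3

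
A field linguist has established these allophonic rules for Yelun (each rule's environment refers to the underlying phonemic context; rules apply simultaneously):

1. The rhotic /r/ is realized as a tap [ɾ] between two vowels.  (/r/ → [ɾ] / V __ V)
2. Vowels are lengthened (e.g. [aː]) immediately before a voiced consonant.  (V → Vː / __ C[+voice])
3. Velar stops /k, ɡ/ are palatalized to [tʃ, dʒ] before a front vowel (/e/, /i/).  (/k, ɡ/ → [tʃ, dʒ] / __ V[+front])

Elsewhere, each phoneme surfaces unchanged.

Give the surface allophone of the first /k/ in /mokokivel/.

/k/ (between /o/ and /o/) fails the environment for rule 3, so it stays [k].

[k]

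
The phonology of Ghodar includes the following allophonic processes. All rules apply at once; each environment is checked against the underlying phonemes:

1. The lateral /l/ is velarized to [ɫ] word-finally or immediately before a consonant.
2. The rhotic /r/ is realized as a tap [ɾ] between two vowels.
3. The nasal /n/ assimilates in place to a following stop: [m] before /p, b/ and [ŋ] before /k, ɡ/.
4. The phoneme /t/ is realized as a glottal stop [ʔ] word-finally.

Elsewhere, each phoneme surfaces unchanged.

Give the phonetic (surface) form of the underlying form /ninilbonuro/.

/n/ — word-initial; rule 3 does not apply here → [n].
/i/ stays [i].
/n/ (between /i/ and /i/): rule 3 targets it, but not before a labial or velar stop → unchanged [n].
/i/ stays [i].
/l/ (between /i/ and /b/): word-finally or immediately before a consonant, so rule 1 applies → [ɫ].
/b/ stays [b].
/o/ stays [o].
/n/ (between /o/ and /u/) is in the target of rule 3 but the environment (before a labial or velar stop) is not met → [n].
/u/ (between /n/ and /r/): no rule targets it → [u].
/r/ — between /u/ and /o/, between two vowels — surfaces as [ɾ] (rule 2).
/o/ (word-final): no rule targets it → [o].

[niniɫbonuɾo]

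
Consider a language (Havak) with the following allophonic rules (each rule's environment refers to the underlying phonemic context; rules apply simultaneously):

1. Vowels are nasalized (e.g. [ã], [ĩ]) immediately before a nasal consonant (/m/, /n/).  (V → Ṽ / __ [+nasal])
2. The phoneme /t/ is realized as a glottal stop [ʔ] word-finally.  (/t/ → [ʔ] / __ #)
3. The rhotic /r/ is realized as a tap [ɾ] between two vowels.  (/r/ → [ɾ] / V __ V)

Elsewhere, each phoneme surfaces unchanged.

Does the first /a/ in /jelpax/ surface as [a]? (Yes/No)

/a/ (between /p/ and /x/): rule 1 targets it, but not before a nasal consonant → unchanged [a].
The actual realization is [a], which matches [a].

Yes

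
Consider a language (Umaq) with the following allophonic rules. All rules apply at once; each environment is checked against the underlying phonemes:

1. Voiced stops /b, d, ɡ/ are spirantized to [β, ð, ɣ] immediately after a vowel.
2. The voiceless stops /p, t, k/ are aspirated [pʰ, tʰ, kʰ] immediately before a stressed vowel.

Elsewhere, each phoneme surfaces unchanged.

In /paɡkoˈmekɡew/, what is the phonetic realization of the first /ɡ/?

[ɣ]

/ɡ/ meets the environment for rule 1 (immediately after a vowel) → [ɣ].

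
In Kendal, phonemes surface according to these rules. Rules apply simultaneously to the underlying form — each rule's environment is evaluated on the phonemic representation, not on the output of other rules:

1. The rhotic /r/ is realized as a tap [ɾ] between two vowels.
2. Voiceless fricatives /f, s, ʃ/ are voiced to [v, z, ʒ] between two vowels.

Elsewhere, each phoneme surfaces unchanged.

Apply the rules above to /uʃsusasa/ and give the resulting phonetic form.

/u/ (word-initial): no rule targets it → [u].
/ʃ/ (between /u/ and /s/) is in the target of rule 2 but the environment (between two vowels) is not met → [ʃ].
/s/ — between /ʃ/ and /u/; rule 2 does not apply here → [s].
/u/ stays [u].
/s/ meets the environment for rule 2 (between two vowels) → [z].
/a/ (between /s/ and /s/) is unaffected → [a].
Rule 2 applies to /s/ (between /a/ and /a/: between two vowels) → [z].
/a/ — not in any rule's target class → [a].

[uʃsuzaza]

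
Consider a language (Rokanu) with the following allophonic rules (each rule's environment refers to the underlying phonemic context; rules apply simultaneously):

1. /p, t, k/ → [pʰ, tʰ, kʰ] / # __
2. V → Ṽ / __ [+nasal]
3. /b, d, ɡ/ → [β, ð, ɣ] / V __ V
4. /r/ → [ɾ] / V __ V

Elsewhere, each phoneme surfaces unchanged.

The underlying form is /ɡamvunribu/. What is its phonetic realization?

/ɡ/ (word-initial): rule 3 targets it, but not between two vowels → unchanged [ɡ].
/a/ (between /ɡ/ and /m/): before a nasal consonant, so rule 2 applies → [ã].
/m/ — not in any rule's target class → [m].
/v/ (between /m/ and /u/): no rule targets it → [v].
/u/ (between /v/ and /n/) occurs before a nasal consonant → [ũ] by rule 2.
/n/ — not in any rule's target class → [n].
/r/ (between /n/ and /i/) is in the target of rule 4 but the environment (between two vowels) is not met → [r].
/i/ (between /r/ and /b/): rule 2 targets it, but not before a nasal consonant → unchanged [i].
Rule 3 applies to /b/ (between /i/ and /u/: between two vowels) → [β].
/u/ (word-final): rule 2 targets it, but not before a nasal consonant → unchanged [u].

[ɡãmvũnriβu]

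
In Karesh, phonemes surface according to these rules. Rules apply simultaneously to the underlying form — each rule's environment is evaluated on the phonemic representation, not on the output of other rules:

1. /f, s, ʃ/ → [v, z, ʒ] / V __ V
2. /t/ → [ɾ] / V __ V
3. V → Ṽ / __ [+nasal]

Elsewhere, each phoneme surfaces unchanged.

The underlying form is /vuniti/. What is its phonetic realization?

/v/ — not in any rule's target class → [v].
/u/ meets the environment for rule 3 (before a nasal consonant) → [ũ].
/n/ (between /u/ and /i/) is unaffected → [n].
/i/ (between /n/ and /t/) fails the environment for rule 3, so it stays [i].
Rule 2 applies to /t/ (between /i/ and /i/: between two vowels) → [ɾ].
/i/ (word-final) fails the environment for rule 3, so it stays [i].

[vũniɾi]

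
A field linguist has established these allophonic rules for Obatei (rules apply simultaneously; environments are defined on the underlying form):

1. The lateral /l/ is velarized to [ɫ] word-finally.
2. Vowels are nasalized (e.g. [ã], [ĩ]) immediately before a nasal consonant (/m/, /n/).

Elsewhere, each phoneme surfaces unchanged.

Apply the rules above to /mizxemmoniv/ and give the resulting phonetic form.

/m/ (word-initial) is unaffected → [m].
/i/ — between /m/ and /z/; rule 2 does not apply here → [i].
/z/ (between /i/ and /x/) is unaffected → [z].
/x/ stays [x].
/e/ meets the environment for rule 2 (before a nasal consonant) → [ẽ].
/m/ (between /e/ and /m/) is unaffected → [m].
/m/ — not in any rule's target class → [m].
/o/ — between /m/ and /n/, before a nasal consonant — surfaces as [õ] (rule 2).
/n/ (between /o/ and /i/): no rule targets it → [n].
/i/ (between /n/ and /v/) fails the environment for rule 2, so it stays [i].
/v/ (word-final) is unaffected → [v].

[mizxẽmmõniv]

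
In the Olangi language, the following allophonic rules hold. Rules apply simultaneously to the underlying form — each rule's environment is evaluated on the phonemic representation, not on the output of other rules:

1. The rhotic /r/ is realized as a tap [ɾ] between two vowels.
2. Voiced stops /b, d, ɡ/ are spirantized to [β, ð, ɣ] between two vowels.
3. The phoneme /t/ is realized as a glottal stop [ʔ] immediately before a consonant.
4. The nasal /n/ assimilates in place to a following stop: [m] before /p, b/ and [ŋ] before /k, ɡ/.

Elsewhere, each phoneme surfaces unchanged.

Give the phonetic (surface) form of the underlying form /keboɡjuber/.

/k/ stays [k].
/e/ — not in any rule's target class → [e].
Rule 2 applies to /b/ (between /e/ and /o/: between two vowels) → [β].
/o/ (between /b/ and /ɡ/): no rule targets it → [o].
/ɡ/ (between /o/ and /j/) is in the target of rule 2 but the environment (between two vowels) is not met → [ɡ].
/j/ (between /ɡ/ and /u/) is unaffected → [j].
/u/ — not in any rule's target class → [u].
/b/ meets the environment for rule 2 (between two vowels) → [β].
/e/ — not in any rule's target class → [e].
/r/ (word-final) fails the environment for rule 1, so it stays [r].

[keβoɡjuβer]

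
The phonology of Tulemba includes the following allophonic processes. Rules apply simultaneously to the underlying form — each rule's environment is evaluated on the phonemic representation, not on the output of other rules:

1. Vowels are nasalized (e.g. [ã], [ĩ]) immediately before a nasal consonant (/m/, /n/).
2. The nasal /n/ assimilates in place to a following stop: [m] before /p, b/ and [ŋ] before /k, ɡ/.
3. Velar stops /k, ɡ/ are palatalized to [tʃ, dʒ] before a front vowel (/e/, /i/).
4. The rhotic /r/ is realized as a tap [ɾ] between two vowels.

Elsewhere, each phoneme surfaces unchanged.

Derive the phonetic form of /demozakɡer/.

[dẽmozakdʒer]

/d/ (word-initial) is unaffected → [d].
Rule 1 applies to /e/ (between /d/ and /m/: before a nasal consonant) → [ẽ].
/m/ — not in any rule's target class → [m].
/o/ (between /m/ and /z/) is in the target of rule 1 but the environment (before a nasal consonant) is not met → [o].
/z/ (between /o/ and /a/) is unaffected → [z].
/a/ (between /z/ and /k/) is in the target of rule 1 but the environment (before a nasal consonant) is not met → [a].
/k/ (between /a/ and /ɡ/) is in the target of rule 3 but the environment (before a front vowel) is not met → [k].
/ɡ/ meets the environment for rule 3 (before a front vowel) → [dʒ].
/e/ (between /ɡ/ and /r/): rule 1 targets it, but not before a nasal consonant → unchanged [e].
/r/ (word-final): rule 4 targets it, but not between two vowels → unchanged [r].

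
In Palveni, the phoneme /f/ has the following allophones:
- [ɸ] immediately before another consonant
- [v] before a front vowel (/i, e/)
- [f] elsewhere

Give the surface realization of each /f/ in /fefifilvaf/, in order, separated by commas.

[v], [v], [v], [f]

Occurrence 1 (position 1): before a front vowel (/i, e/) → [v].
Occurrence 2 (position 3): before a front vowel (/i, e/) → [v].
Occurrence 3 (position 5): before a front vowel (/i, e/) → [v].
Occurrence 4 (position 10): no conditioning environment matches → elsewhere allophone [f].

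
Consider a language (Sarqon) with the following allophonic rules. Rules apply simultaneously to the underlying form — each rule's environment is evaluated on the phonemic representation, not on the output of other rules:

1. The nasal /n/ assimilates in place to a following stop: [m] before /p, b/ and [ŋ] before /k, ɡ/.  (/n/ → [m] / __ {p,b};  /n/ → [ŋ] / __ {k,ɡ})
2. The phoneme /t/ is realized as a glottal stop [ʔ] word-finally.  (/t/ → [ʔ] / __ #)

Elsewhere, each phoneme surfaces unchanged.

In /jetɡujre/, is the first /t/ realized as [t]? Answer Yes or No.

/t/ (between /e/ and /ɡ/) fails the environment for rule 2, so it stays [t].
The actual realization is [t], which matches [t].

Yes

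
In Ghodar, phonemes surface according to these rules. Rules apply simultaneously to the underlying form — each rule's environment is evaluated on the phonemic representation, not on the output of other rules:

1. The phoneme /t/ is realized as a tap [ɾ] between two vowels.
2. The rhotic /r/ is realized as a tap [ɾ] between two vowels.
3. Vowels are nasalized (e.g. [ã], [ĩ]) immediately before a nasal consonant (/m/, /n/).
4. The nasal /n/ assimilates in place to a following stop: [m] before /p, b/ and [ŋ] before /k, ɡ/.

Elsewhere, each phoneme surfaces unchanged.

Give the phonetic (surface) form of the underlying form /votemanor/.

/v/ stays [v].
/o/ — between /v/ and /t/; rule 3 does not apply here → [o].
Rule 1 applies to /t/ (between /o/ and /e/: between two vowels) → [ɾ].
/e/ meets the environment for rule 3 (before a nasal consonant) → [ẽ].
/m/ (between /e/ and /a/): no rule targets it → [m].
Rule 3 applies to /a/ (between /m/ and /n/: before a nasal consonant) → [ã].
/n/ (between /a/ and /o/) fails the environment for rule 4, so it stays [n].
/o/ (between /n/ and /r/): rule 3 targets it, but not before a nasal consonant → unchanged [o].
/r/ (word-final): rule 2 targets it, but not between two vowels → unchanged [r].

[voɾẽmãnor]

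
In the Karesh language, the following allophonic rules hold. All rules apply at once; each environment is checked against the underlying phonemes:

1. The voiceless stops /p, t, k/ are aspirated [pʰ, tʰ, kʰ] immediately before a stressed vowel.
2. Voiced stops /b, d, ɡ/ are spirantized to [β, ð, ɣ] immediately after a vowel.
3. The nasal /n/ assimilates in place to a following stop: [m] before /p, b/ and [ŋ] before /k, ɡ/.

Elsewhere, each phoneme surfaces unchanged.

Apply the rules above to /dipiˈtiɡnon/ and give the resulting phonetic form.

/d/ (word-initial) is in the target of rule 2 but the environment (immediately after a vowel) is not met → [d].
/p/ (between /i/ and /i/) fails the environment for rule 1, so it stays [p].
Rule 1 applies to /t/ (between /i/ and /i/: immediately before a stressed vowel) → [tʰ].
/ɡ/ meets the environment for rule 2 (immediately after a vowel) → [ɣ].
/n/ (between /ɡ/ and /o/) fails the environment for rule 3, so it stays [n].
/n/ (word-final): rule 3 targets it, but not before a labial or velar stop → unchanged [n].

[dipiˈtʰiɣnon]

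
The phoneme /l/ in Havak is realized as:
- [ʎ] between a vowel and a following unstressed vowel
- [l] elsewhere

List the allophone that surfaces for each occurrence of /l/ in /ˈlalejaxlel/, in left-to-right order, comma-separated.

[l], [ʎ], [l], [l]

Occurrence 1 (position 1): no conditioning environment matches → elsewhere allophone [l].
Occurrence 2 (position 3): between a vowel and a following unstressed vowel → [ʎ].
Occurrence 3 (position 8): no conditioning environment matches → elsewhere allophone [l].
Occurrence 4 (position 10): no conditioning environment matches → elsewhere allophone [l].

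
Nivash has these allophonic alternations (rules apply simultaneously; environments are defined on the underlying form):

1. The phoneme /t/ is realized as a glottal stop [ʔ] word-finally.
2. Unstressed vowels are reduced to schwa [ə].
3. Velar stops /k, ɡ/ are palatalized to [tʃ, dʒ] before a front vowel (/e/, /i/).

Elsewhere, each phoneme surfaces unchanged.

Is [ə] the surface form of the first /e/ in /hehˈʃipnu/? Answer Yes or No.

Yes

/e/ (between /h/ and /h/): in an unstressed syllable, so rule 2 applies → [ə].
The actual realization is [ə], which matches [ə].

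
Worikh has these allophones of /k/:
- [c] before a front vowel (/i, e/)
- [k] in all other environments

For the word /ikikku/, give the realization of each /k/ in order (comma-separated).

[c], [k], [k]

Occurrence 1 (position 2): before a front vowel → [c].
Occurrence 2 (position 4): no conditioning environment matches → elsewhere allophone [k].
Occurrence 3 (position 5): no conditioning environment matches → elsewhere allophone [k].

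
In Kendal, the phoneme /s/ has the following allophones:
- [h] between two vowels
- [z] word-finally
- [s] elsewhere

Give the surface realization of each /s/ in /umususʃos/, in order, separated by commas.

Occurrence 1 (position 4): between two vowels → [h].
Occurrence 2 (position 6): no conditioning environment matches → elsewhere allophone [s].
Occurrence 3 (position 9): word-finally → [z].

[h], [s], [z]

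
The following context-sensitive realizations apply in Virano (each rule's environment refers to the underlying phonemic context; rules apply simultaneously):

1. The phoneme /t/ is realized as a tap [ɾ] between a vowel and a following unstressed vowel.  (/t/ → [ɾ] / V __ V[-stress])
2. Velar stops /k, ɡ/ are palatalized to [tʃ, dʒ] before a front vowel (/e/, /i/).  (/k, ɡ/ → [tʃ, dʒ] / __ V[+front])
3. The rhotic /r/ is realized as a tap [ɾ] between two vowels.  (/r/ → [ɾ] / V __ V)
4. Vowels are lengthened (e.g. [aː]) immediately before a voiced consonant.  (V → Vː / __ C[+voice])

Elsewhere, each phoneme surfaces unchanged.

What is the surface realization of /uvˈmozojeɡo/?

/u/ (word-initial): before a voiced consonant, so rule 4 applies → [uː].
/v/ (between /u/ and /m/) is unaffected → [v].
/m/ — not in any rule's target class → [m].
/o/ meets the environment for rule 4 (before a voiced consonant) → [oː].
/z/ stays [z].
Rule 4 applies to /o/ (between /z/ and /j/: before a voiced consonant) → [oː].
/j/ stays [j].
Rule 4 applies to /e/ (between /j/ and /ɡ/: before a voiced consonant) → [eː].
/ɡ/ (between /e/ and /o/) fails the environment for rule 2, so it stays [ɡ].
/o/ (word-final) fails the environment for rule 4, so it stays [o].

[uːvˈmoːzoːjeːɡo]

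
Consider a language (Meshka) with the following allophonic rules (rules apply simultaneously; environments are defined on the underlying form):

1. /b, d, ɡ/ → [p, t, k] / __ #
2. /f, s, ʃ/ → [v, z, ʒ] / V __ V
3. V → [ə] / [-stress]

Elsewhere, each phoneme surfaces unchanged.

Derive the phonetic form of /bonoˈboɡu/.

[bənəˈboɡə]

/b/ (word-initial) fails the environment for rule 1, so it stays [b].
/o/ — between /b/ and /n/, in an unstressed syllable — surfaces as [ə] (rule 3).
/n/ — not in any rule's target class → [n].
/o/ — between /n/ and /b/, in an unstressed syllable — surfaces as [ə] (rule 3).
/b/ — between /o/ and /o/; rule 1 does not apply here → [b].
/o/ — between /b/ and /ɡ/; rule 3 does not apply here → [o].
/ɡ/ (between /o/ and /u/): rule 1 targets it, but not word-finally → unchanged [ɡ].
/u/ (word-final): in an unstressed syllable, so rule 3 applies → [ə].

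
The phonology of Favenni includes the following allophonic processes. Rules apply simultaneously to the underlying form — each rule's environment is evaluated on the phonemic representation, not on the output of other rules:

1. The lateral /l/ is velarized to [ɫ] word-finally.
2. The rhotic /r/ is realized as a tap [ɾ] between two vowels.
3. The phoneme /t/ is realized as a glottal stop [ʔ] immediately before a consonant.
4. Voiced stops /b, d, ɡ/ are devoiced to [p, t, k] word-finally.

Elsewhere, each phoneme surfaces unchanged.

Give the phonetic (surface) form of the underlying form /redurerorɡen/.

[reduɾeɾorɡen]

/r/ (word-initial): rule 2 targets it, but not between two vowels → unchanged [r].
/e/ (between /r/ and /d/) is unaffected → [e].
/d/ (between /e/ and /u/): rule 4 targets it, but not word-finally → unchanged [d].
/u/ stays [u].
/r/ (between /u/ and /e/): between two vowels, so rule 2 applies → [ɾ].
/e/ stays [e].
/r/ (between /e/ and /o/) occurs between two vowels → [ɾ] by rule 2.
/o/ stays [o].
/r/ (between /o/ and /ɡ/) is in the target of rule 2 but the environment (between two vowels) is not met → [r].
/ɡ/ (between /r/ and /e/): rule 4 targets it, but not word-finally → unchanged [ɡ].
/e/ (between /ɡ/ and /n/) is unaffected → [e].
/n/ (word-final): no rule targets it → [n].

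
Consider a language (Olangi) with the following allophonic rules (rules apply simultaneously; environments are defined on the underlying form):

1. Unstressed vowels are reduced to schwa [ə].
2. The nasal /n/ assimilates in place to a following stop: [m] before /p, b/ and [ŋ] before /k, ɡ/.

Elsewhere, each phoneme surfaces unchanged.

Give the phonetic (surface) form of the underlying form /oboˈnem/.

[əbəˈnem]

Rule 1 applies to /o/ (word-initial: in an unstressed syllable) → [ə].
/b/ stays [b].
/o/ meets the environment for rule 1 (in an unstressed syllable) → [ə].
/n/ (between /o/ and /e/): rule 2 targets it, but not before a labial or velar stop → unchanged [n].
/e/ (between /n/ and /m/): rule 1 targets it, but not in an unstressed syllable → unchanged [e].
/m/ (word-final) is unaffected → [m].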